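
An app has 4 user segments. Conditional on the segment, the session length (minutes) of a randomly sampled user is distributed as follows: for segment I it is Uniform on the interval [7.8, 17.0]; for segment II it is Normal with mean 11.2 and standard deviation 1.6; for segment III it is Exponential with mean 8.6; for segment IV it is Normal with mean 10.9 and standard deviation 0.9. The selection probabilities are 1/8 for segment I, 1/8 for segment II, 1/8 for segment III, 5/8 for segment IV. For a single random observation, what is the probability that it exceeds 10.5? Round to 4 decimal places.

Conditional on each segment, P(X > 10.5): I: 0.706522; II: 0.669126; III: 0.294956; IV: 0.671639.
By total probability, P(X > 10.5) = 0.125·0.706522 + 0.125·0.669126 + 0.125·0.294956 + 0.625·0.671639 = 0.6286.

0.6286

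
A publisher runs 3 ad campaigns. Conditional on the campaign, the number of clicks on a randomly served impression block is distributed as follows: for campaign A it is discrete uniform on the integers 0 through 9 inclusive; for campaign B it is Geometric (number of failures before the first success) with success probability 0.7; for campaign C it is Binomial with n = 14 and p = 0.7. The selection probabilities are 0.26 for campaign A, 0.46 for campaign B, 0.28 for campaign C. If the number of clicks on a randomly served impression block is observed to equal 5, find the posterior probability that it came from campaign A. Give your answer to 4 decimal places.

0.9079

Likelihoods P(X=5 | ·): A: 0.1; B: 0.001701; C: 0.00662286.
Posterior ∝ prior × likelihood. Numerator for A: 0.26·0.1 = 0.026.
Normalizing constant: 0.26·0.1 + 0.46·0.001701 + 0.28·0.00662286 = 0.0286369.
P(A | observation) = 0.026 / 0.0286369 = 0.907921.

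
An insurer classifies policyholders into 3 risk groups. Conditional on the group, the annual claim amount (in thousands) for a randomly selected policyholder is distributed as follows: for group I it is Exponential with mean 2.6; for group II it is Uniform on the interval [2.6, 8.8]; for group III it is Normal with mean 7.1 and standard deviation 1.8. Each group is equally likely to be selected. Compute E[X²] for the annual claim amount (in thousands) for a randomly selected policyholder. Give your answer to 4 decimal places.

For each component E[X²] = Var + (mean)², giving I: 13.52; II: 35.6933; III: 53.65.
Overall E[X²] = 0.333333·13.52 + 0.333333·35.6933 + 0.333333·53.65 = 34.2878.

34.2878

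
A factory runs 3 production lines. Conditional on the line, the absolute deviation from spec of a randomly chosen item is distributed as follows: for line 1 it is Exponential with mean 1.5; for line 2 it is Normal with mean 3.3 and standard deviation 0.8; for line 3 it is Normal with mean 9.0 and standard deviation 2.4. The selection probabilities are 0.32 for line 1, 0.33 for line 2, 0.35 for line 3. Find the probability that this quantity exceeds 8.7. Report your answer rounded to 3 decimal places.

0.193

Conditional on each line, P(X > 8.7): 1: 0.00302755; 2: 7.39231e-12; 3: 0.549738.
By total probability, P(X > 8.7) = 0.32·0.00302755 + 0.33·7.39231e-12 + 0.35·0.549738 = 0.193377.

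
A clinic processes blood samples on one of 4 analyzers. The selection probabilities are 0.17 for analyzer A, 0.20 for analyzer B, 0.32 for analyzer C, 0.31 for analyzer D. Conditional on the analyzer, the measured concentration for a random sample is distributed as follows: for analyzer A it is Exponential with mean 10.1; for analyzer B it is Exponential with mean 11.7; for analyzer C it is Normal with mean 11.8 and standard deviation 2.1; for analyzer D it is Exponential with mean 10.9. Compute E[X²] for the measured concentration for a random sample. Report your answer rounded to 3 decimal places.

209.070

For each component E[X²] = Var + (mean)², giving A: 204.02; B: 273.78; C: 143.65; D: 237.62.
Overall E[X²] = 0.17·204.02 + 0.2·273.78 + 0.32·143.65 + 0.31·237.62 = 209.07.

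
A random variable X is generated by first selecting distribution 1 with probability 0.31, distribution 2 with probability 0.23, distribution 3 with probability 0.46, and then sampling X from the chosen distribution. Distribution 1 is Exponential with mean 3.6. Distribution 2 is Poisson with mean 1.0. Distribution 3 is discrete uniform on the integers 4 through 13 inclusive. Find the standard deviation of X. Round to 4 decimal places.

Per component, 1: μ=3.6, E[X²]=25.92; 2: μ=1, E[X²]=2; 3: μ=8.5, E[X²]=80.5.
E[X] = 0.31·3.6 + 0.23·1 + 0.46·8.5 = 5.256.
E[X²] = 0.31·25.92 + 0.23·2 + 0.46·80.5 = 45.5252.
Var(X) = E[X²] − (E[X])² = 45.5252 − 27.6255 = 17.8997.
SD(X) = √17.8997 = 4.2308.

4.2308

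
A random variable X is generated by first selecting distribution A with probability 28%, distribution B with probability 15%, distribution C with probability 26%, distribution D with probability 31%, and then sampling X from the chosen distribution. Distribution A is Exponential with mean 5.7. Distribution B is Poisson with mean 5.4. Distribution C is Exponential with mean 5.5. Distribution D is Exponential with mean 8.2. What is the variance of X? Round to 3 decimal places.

40.118

Per component, A: μ=5.7, E[X²]=64.98; B: μ=5.4, E[X²]=34.56; C: μ=5.5, E[X²]=60.5; D: μ=8.2, E[X²]=134.48.
E[X] = 0.28·5.7 + 0.15·5.4 + 0.26·5.5 + 0.31·8.2 = 6.378.
E[X²] = 0.28·64.98 + 0.15·34.56 + 0.26·60.5 + 0.31·134.48 = 80.7972.
Var(X) = E[X²] − (E[X])² = 80.7972 − 40.6789 = 40.1183.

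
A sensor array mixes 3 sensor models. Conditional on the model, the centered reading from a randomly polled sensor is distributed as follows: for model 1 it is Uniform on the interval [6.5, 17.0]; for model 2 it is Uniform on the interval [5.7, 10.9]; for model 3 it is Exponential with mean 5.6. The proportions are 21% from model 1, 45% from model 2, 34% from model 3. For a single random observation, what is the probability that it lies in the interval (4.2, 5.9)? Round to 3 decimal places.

Conditional on each model, P(4.2 < X < 5.9): 1: 0; 2: 0.0384615; 3: 0.123676.
By total probability, P(4.2 < X < 5.9) = 0.21·0 + 0.45·0.0384615 + 0.34·0.123676 = 0.0593577.

0.059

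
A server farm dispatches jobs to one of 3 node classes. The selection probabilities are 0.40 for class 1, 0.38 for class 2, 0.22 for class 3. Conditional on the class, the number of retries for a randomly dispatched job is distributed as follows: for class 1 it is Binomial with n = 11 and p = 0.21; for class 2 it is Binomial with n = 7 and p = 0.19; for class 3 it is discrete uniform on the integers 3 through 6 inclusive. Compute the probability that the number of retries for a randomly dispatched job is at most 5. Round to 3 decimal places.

Conditional on each class, P(X ≤ 5): 1: 0.985156; 2: 0.999724; 3: 0.75.
By total probability, P(X ≤ 5) = 0.4·0.985156 + 0.38·0.999724 + 0.22·0.75 = 0.938958.

0.939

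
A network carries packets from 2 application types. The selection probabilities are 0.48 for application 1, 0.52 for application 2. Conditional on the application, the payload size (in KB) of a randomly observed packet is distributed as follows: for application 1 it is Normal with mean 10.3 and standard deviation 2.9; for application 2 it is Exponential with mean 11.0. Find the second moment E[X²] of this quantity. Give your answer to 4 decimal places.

For each component E[X²] = Var + (mean)², giving 1: 114.5; 2: 242.
Overall E[X²] = 0.48·114.5 + 0.52·242 = 180.8.

180.8000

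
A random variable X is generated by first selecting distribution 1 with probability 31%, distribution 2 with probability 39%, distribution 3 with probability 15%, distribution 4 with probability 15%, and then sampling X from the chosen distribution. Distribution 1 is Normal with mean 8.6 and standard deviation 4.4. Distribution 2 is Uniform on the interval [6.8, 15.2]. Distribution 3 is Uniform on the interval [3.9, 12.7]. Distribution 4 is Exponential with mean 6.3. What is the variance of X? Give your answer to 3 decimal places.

17.972

Per component, 1: μ=8.6, E[X²]=93.32; 2: μ=11, E[X²]=126.88; 3: μ=8.3, E[X²]=75.3433; 4: μ=6.3, E[X²]=79.38.
E[X] = 0.31·8.6 + 0.39·11 + 0.15·8.3 + 0.15·6.3 = 9.146.
E[X²] = 0.31·93.32 + 0.39·126.88 + 0.15·75.3433 + 0.15·79.38 = 101.621.
Var(X) = E[X²] − (E[X])² = 101.621 − 83.6493 = 17.9716.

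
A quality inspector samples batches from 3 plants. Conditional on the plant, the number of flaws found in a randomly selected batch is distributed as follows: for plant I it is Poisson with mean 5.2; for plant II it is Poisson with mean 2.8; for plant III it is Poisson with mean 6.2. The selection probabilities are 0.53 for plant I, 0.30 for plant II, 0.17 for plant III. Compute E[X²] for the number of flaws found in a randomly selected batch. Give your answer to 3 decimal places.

27.868

For each component E[X²] = Var + (mean)², giving I: 32.24; II: 10.64; III: 44.64.
Overall E[X²] = 0.53·32.24 + 0.3·10.64 + 0.17·44.64 = 27.868.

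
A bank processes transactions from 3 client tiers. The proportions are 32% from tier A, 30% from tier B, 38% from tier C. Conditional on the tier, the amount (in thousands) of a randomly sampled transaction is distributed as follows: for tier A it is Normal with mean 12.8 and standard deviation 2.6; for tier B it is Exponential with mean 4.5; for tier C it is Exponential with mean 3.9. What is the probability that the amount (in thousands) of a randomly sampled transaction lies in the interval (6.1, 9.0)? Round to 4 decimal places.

0.0999

Conditional on each tier, P(6.1 < X < 9.0): A: 0.0669497; B: 0.122469; C: 0.109785.
By total probability, P(6.1 < X < 9.0) = 0.32·0.0669497 + 0.3·0.122469 + 0.38·0.109785 = 0.0998829.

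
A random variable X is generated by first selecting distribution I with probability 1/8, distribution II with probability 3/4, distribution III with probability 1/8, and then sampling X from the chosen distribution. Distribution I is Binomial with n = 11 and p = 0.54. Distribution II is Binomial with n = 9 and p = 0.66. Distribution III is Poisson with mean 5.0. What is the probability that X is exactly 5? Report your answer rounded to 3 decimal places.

Conditional on each component, P(X = 5): I: 0.200982; II: 0.210866; III: 0.175467.
By total probability, P(X = 5) = 0.125·0.200982 + 0.75·0.210866 + 0.125·0.175467 = 0.205205.

0.205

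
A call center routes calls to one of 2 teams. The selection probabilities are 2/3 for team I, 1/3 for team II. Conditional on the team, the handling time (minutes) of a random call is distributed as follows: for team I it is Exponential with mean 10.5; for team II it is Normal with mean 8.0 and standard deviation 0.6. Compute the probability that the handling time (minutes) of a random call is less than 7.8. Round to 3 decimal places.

0.473

Conditional on each team, P(X < 7.8): I: 0.524247; II: 0.369441.
By total probability, P(X < 7.8) = 0.666667·0.524247 + 0.333333·0.369441 = 0.472645.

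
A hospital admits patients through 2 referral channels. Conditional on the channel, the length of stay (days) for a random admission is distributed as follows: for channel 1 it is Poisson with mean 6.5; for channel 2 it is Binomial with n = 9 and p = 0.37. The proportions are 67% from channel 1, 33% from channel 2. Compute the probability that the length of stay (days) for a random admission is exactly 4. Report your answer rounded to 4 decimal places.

0.1523

Conditional on each channel, P(X = 4): 1: 0.111822; 2: 0.234358.
By total probability, P(X = 4) = 0.67·0.111822 + 0.33·0.234358 = 0.152259.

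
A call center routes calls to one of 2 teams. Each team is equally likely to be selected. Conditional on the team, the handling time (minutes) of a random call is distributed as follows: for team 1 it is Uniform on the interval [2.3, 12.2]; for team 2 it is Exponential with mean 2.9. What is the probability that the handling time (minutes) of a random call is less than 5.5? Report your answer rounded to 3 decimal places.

Conditional on each team, P(X < 5.5): 1: 0.323232; 2: 0.849915.
By total probability, P(X < 5.5) = 0.5·0.323232 + 0.5·0.849915 = 0.586574.

0.587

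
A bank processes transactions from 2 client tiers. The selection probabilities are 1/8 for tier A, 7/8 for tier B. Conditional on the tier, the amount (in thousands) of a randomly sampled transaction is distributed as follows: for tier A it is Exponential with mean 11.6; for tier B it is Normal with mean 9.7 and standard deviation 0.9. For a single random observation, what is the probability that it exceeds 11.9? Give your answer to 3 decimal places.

Conditional on each tier, P(X > 11.9): A: 0.358487; B: 0.00725377.
By total probability, P(X > 11.9) = 0.125·0.358487 + 0.875·0.00725377 = 0.051158.

0.051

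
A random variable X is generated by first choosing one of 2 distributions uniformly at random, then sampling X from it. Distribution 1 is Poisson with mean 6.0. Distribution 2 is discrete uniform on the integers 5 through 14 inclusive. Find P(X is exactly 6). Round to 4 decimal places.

Conditional on each component, P(X = 6): 1: 0.160623; 2: 0.1.
By total probability, P(X = 6) = 0.5·0.160623 + 0.5·0.1 = 0.130312.

0.1303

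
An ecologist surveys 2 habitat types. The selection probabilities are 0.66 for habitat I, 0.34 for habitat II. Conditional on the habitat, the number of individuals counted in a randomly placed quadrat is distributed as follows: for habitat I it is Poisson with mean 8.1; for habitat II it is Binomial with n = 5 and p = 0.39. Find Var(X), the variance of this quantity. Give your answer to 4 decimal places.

14.2378

Per component, I: μ=8.1, E[X²]=73.71; II: μ=1.95, E[X²]=4.992.
E[X] = 0.66·8.1 + 0.34·1.95 = 6.009.
E[X²] = 0.66·73.71 + 0.34·4.992 = 50.3459.
Var(X) = E[X²] − (E[X])² = 50.3459 − 36.1081 = 14.2378.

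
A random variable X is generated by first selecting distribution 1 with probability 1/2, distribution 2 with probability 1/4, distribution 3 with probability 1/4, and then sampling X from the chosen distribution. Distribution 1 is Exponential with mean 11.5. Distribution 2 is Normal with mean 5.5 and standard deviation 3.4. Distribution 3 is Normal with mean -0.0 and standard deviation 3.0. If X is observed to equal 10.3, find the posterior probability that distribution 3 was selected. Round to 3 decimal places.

0.003

Likelihoods f(10.3 | ·): 1: 0.0355079; 2: 0.0433151; 3: 0.000366527.
Posterior ∝ prior × likelihood. Numerator for 3: 0.25·0.000366527 = 9.16316e-05.
Normalizing constant: 0.5·0.0355079 + 0.25·0.0433151 + 0.25·0.000366527 = 0.0286744.
P(3 | observation) = 9.16316e-05 / 0.0286744 = 0.00319559.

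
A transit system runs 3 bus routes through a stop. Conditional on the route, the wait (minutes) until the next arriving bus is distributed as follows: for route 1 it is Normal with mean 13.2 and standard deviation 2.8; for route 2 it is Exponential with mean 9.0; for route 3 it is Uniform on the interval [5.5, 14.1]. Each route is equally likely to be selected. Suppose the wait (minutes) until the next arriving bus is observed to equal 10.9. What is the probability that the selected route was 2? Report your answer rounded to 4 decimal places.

Likelihoods f(10.9 | ·): 1: 0.101679; 2: 0.0330962; 3: 0.116279.
Posterior ∝ prior × likelihood. Numerator for 2: 0.333333·0.0330962 = 0.0110321.
Normalizing constant: 0.333333·0.101679 + 0.333333·0.0330962 + 0.333333·0.116279 = 0.0836849.
P(2 | observation) = 0.0110321 / 0.0836849 = 0.131829.

0.1318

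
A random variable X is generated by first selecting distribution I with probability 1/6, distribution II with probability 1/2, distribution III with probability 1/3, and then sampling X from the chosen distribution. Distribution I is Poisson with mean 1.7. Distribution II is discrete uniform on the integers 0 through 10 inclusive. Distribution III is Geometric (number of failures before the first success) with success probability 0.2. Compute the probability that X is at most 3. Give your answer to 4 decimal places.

0.5298

Conditional on each component, P(X ≤ 3): I: 0.906811; II: 0.363636; III: 0.5904.
By total probability, P(X ≤ 3) = 0.166667·0.906811 + 0.5·0.363636 + 0.333333·0.5904 = 0.529753.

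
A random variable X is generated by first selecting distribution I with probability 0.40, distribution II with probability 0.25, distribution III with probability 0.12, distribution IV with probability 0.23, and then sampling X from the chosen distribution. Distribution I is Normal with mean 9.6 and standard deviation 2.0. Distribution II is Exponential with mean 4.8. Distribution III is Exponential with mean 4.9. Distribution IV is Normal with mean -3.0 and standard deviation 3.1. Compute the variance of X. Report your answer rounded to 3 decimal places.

35.643

Per component, I: μ=9.6, E[X²]=96.16; II: μ=4.8, E[X²]=46.08; III: μ=4.9, E[X²]=48.02; IV: μ=-3, E[X²]=18.61.
E[X] = 0.4·9.6 + 0.25·4.8 + 0.12·4.9 + 0.23·-3 = 4.938.
E[X²] = 0.4·96.16 + 0.25·46.08 + 0.12·48.02 + 0.23·18.61 = 60.0267.
Var(X) = E[X²] − (E[X])² = 60.0267 − 24.3838 = 35.6429.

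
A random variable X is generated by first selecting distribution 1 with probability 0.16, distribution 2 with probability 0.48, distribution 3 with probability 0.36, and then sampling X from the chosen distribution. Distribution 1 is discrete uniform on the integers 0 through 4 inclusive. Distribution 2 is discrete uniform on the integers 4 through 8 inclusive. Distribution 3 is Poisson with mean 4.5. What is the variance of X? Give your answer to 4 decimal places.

4.8776

Per component, 1: μ=2, E[X²]=6; 2: μ=6, E[X²]=38; 3: μ=4.5, E[X²]=24.75.
E[X] = 0.16·2 + 0.48·6 + 0.36·4.5 = 4.82.
E[X²] = 0.16·6 + 0.48·38 + 0.36·24.75 = 28.11.
Var(X) = E[X²] − (E[X])² = 28.11 − 23.2324 = 4.8776.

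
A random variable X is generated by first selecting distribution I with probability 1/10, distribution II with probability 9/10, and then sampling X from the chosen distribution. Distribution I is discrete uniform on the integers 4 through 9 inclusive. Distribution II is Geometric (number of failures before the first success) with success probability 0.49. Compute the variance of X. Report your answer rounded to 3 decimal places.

4.886

Per component, I: μ=6.5, E[X²]=45.1667; II: μ=1.04082, E[X²]=3.20741.
E[X] = 0.1·6.5 + 0.9·1.04082 = 1.58673.
E[X²] = 0.1·45.1667 + 0.9·3.20741 = 7.40334.
Var(X) = E[X²] − (E[X])² = 7.40334 − 2.51773 = 4.88561.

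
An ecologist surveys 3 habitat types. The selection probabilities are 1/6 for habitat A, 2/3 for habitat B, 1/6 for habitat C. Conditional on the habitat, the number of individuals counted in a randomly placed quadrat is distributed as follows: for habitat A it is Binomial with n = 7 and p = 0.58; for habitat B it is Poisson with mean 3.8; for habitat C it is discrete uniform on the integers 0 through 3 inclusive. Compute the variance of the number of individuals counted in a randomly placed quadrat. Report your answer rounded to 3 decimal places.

Per component, A: μ=4.06, E[X²]=18.1888; B: μ=3.8, E[X²]=18.24; C: μ=1.5, E[X²]=3.5.
E[X] = 0.166667·4.06 + 0.666667·3.8 + 0.166667·1.5 = 3.46.
E[X²] = 0.166667·18.1888 + 0.666667·18.24 + 0.166667·3.5 = 15.7748.
Var(X) = E[X²] − (E[X])² = 15.7748 − 11.9716 = 3.8032.

3.803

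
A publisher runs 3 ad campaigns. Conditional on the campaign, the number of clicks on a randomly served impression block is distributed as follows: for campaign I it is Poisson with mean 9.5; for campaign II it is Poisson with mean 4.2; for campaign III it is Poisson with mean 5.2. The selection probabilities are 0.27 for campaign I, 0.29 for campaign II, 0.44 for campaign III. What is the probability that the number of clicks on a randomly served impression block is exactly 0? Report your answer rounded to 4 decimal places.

Conditional on each campaign, P(X = 0): I: 7.48518e-05; II: 0.0149956; III: 0.00551656.
By total probability, P(X = 0) = 0.27·7.48518e-05 + 0.29·0.0149956 + 0.44·0.00551656 = 0.00679622.

0.0068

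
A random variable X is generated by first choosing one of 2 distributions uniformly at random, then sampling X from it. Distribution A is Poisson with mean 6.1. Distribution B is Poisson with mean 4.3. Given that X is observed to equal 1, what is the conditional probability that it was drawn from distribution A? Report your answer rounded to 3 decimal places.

0.190

Likelihoods P(X=1 | ·): A: 0.0136815; B: 0.0583448.
Posterior ∝ prior × likelihood. Numerator for A: 0.5·0.0136815 = 0.00684075.
Normalizing constant: 0.5·0.0136815 + 0.5·0.0583448 = 0.0360131.
P(A | observation) = 0.00684075 / 0.0360131 = 0.189951.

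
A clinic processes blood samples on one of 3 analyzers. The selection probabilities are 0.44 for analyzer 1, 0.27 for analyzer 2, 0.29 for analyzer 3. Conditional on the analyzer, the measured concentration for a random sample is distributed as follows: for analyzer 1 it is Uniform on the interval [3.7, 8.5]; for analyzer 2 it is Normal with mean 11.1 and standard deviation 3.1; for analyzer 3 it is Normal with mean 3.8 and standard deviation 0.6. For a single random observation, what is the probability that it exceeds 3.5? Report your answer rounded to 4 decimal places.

0.9086

Conditional on each analyzer, P(X > 3.5): 1: 1; 2: 0.992889; 3: 0.691462.
By total probability, P(X > 3.5) = 0.44·1 + 0.27·0.992889 + 0.29·0.691462 = 0.908604.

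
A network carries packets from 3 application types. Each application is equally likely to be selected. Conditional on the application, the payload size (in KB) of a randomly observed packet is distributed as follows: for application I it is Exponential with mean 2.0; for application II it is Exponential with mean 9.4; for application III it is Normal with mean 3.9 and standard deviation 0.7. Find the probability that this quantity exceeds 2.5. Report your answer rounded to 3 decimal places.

Conditional on each application, P(X > 2.5): I: 0.286505; II: 0.766472; III: 0.97725.
By total probability, P(X > 2.5) = 0.333333·0.286505 + 0.333333·0.766472 + 0.333333·0.97725 = 0.676742.

0.677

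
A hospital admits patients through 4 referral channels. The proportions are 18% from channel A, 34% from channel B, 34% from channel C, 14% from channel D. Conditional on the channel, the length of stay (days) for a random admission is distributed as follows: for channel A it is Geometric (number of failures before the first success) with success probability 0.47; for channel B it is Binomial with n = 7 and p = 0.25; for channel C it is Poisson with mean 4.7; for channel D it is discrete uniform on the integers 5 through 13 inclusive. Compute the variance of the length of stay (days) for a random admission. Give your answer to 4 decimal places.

10.1640

Per component, A: μ=1.12766, E[X²]=3.67089; B: μ=1.75, E[X²]=4.375; C: μ=4.7, E[X²]=26.79; D: μ=9, E[X²]=87.6667.
E[X] = 0.18·1.12766 + 0.34·1.75 + 0.34·4.7 + 0.14·9 = 3.65598.
E[X²] = 0.18·3.67089 + 0.34·4.375 + 0.34·26.79 + 0.14·87.6667 = 23.5302.
Var(X) = E[X²] − (E[X])² = 23.5302 − 13.3662 = 10.164.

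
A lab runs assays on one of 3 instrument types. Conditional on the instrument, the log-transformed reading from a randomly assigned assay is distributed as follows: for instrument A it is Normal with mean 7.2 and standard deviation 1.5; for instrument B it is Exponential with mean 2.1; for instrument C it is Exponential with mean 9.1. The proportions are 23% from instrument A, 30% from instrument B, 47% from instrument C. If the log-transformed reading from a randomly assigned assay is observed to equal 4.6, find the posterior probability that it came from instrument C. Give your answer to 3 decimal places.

Likelihoods f(4.6 | ·): A: 0.0592123; B: 0.0532683; C: 0.0662865.
Posterior ∝ prior × likelihood. Numerator for C: 0.47·0.0662865 = 0.0311547.
Normalizing constant: 0.23·0.0592123 + 0.3·0.0532683 + 0.47·0.0662865 = 0.060754.
P(C | observation) = 0.0311547 / 0.060754 = 0.5128.

0.513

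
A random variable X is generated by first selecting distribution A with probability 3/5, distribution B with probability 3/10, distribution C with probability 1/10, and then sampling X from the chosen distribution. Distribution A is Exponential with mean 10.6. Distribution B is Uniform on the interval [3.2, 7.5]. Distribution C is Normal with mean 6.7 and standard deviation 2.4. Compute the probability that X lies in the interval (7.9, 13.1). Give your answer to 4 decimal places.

Conditional on each component, P(7.9 < X < 13.1): A: 0.184012; B: 0; C: 0.304707.
By total probability, P(7.9 < X < 13.1) = 0.6·0.184012 + 0.3·0 + 0.1·0.304707 = 0.140878.

0.1409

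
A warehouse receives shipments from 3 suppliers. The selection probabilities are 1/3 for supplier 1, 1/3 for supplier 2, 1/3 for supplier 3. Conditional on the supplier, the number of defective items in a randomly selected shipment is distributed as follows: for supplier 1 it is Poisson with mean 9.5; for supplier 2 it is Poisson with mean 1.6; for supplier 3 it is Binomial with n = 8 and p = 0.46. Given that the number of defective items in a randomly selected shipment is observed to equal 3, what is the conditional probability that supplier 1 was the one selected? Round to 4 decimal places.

Likelihoods P(X=3 | ·): 1: 0.010696; 2: 0.137828; 3: 0.250282.
Posterior ∝ prior × likelihood. Numerator for 1: 0.333333·0.010696 = 0.00356534.
Normalizing constant: 0.333333·0.010696 + 0.333333·0.137828 + 0.333333·0.250282 = 0.132935.
P(1 | observation) = 0.00356534 / 0.132935 = 0.0268201.

0.0268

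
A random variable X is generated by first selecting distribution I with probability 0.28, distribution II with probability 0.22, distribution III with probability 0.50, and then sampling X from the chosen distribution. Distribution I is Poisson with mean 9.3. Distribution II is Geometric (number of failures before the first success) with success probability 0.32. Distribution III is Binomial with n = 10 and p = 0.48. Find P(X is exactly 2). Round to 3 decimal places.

0.061

Conditional on each component, P(X = 2): I: 0.00395364; II: 0.147968; III: 0.055427.
By total probability, P(X = 2) = 0.28·0.00395364 + 0.22·0.147968 + 0.5·0.055427 = 0.0613735.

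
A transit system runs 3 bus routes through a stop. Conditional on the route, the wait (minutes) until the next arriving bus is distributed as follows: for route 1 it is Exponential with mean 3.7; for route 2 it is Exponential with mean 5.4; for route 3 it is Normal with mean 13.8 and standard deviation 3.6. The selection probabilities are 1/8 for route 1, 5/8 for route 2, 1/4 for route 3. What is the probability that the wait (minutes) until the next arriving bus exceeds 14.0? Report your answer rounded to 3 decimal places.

0.169

Conditional on each route, P(X > 14.0): 1: 0.0227365; 2: 0.0748258; 3: 0.477848.
By total probability, P(X > 14.0) = 0.125·0.0227365 + 0.625·0.0748258 + 0.25·0.477848 = 0.16907.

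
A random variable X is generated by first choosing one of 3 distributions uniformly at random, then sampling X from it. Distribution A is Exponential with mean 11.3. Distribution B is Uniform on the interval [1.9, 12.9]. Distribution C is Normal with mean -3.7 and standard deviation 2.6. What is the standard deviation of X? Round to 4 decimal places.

Per component, A: μ=11.3, E[X²]=255.38; B: μ=7.4, E[X²]=64.8433; C: μ=-3.7, E[X²]=20.45.
E[X] = 0.333333·11.3 + 0.333333·7.4 + 0.333333·-3.7 = 5.
E[X²] = 0.333333·255.38 + 0.333333·64.8433 + 0.333333·20.45 = 113.558.
Var(X) = E[X²] − (E[X])² = 113.558 − 25 = 88.5578.
SD(X) = √88.5578 = 9.41051.

9.4105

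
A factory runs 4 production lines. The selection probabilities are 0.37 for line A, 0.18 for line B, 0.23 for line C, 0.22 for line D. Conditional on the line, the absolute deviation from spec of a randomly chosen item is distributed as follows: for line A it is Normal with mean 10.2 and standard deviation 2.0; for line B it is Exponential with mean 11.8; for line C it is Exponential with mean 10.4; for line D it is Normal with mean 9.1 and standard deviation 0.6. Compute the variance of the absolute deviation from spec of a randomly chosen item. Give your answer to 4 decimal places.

52.2269

Per component, A: μ=10.2, E[X²]=108.04; B: μ=11.8, E[X²]=278.48; C: μ=10.4, E[X²]=216.32; D: μ=9.1, E[X²]=83.17.
E[X] = 0.37·10.2 + 0.18·11.8 + 0.23·10.4 + 0.22·9.1 = 10.292.
E[X²] = 0.37·108.04 + 0.18·278.48 + 0.23·216.32 + 0.22·83.17 = 158.152.
Var(X) = E[X²] − (E[X])² = 158.152 − 105.925 = 52.2269.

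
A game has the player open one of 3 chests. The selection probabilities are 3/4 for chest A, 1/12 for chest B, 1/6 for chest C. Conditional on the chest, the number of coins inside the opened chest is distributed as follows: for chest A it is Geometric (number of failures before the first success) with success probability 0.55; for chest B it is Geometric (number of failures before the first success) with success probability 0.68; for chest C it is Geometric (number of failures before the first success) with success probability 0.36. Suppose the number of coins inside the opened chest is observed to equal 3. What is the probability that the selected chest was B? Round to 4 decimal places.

Likelihoods P(X=3 | ·): A: 0.0501187; B: 0.0222822; C: 0.0943718.
Posterior ∝ prior × likelihood. Numerator for B: 0.0833333·0.0222822 = 0.00185685.
Normalizing constant: 0.75·0.0501187 + 0.0833333·0.0222822 + 0.166667·0.0943718 = 0.0551746.
P(B | observation) = 0.00185685 / 0.0551746 = 0.0336542.

0.0337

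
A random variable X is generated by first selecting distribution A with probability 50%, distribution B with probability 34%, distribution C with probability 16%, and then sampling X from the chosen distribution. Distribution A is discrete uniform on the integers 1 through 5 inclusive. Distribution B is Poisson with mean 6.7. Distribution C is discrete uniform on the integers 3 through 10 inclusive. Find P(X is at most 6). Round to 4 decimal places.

0.7484

Conditional on each component, P(X ≤ 6): A: 1; B: 0.495297; C: 0.5.
By total probability, P(X ≤ 6) = 0.5·1 + 0.34·0.495297 + 0.16·0.5 = 0.748401.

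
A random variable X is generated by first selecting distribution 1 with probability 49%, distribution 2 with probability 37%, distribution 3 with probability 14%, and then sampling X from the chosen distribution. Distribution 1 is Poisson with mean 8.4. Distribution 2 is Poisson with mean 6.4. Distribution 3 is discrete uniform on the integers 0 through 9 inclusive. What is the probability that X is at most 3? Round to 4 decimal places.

0.1158

Conditional on each component, P(X ≤ 3): 1: 0.0322604; 2: 0.118919; 3: 0.4.
By total probability, P(X ≤ 3) = 0.49·0.0322604 + 0.37·0.118919 + 0.14·0.4 = 0.115808.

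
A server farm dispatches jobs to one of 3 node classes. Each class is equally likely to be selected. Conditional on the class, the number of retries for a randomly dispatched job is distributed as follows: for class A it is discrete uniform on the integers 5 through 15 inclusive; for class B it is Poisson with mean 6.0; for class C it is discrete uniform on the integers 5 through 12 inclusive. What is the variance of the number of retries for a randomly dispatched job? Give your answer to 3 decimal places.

Per component, A: μ=10, E[X²]=110; B: μ=6, E[X²]=42; C: μ=8.5, E[X²]=77.5.
E[X] = 0.333333·10 + 0.333333·6 + 0.333333·8.5 = 8.16667.
E[X²] = 0.333333·110 + 0.333333·42 + 0.333333·77.5 = 76.5.
Var(X) = E[X²] − (E[X])² = 76.5 − 66.6944 = 9.80556.

9.806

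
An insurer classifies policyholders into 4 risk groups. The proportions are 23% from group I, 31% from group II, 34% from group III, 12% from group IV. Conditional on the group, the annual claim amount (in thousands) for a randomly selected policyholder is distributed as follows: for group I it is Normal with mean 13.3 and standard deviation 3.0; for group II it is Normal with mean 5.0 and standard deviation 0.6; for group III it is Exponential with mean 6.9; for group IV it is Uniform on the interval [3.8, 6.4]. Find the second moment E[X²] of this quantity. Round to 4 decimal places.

86.1799

For each component E[X²] = Var + (mean)², giving I: 185.89; II: 25.36; III: 95.22; IV: 26.5733.
Overall E[X²] = 0.23·185.89 + 0.31·25.36 + 0.34·95.22 + 0.12·26.5733 = 86.1799.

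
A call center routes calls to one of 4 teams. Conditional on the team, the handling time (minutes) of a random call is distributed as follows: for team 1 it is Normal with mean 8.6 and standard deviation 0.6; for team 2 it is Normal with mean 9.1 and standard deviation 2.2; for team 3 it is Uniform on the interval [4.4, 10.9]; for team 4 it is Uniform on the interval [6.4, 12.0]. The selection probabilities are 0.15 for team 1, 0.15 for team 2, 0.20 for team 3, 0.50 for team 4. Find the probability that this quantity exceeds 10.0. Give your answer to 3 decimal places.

0.259

Conditional on each team, P(X > 10.0): 1: 0.00981533; 2: 0.341236; 3: 0.138462; 4: 0.357143.
By total probability, P(X > 10.0) = 0.15·0.00981533 + 0.15·0.341236 + 0.2·0.138462 + 0.5·0.357143 = 0.258922.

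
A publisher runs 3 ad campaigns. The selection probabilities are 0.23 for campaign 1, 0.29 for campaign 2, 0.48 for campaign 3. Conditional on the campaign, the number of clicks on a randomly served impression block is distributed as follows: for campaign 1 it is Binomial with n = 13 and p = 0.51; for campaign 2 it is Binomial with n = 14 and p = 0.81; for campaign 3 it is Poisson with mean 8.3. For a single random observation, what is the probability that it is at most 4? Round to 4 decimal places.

Conditional on each campaign, P(X ≤ 4): 1: 0.118336; 2: 2.88091e-05; 3: 0.0836969.
By total probability, P(X ≤ 4) = 0.23·0.118336 + 0.29·2.88091e-05 + 0.48·0.0836969 = 0.0674002.

0.0674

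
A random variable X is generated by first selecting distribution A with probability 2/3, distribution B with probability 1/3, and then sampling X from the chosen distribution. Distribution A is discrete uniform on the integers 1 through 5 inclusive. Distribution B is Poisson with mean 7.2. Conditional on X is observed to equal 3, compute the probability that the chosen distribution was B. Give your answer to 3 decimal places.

0.104

Likelihoods P(X=3 | ·): A: 0.2; B: 0.0464436.
Posterior ∝ prior × likelihood. Numerator for B: 0.333333·0.0464436 = 0.0154812.
Normalizing constant: 0.666667·0.2 + 0.333333·0.0464436 = 0.148815.
P(B | observation) = 0.0154812 / 0.148815 = 0.10403.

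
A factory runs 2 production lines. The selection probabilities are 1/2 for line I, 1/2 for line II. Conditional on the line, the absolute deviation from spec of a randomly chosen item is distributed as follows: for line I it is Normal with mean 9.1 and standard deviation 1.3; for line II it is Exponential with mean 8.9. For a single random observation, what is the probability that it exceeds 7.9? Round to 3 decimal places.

Conditional on each line, P(X > 7.9): I: 0.822016; II: 0.411626.
By total probability, P(X > 7.9) = 0.5·0.822016 + 0.5·0.411626 = 0.616821.

0.617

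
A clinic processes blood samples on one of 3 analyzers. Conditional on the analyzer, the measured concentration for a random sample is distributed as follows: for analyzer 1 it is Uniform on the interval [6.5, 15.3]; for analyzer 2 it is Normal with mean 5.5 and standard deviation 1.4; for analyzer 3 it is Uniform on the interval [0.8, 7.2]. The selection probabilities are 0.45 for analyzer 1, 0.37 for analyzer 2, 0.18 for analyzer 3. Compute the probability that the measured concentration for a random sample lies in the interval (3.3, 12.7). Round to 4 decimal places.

0.7753

Conditional on each analyzer, P(3.3 < X < 12.7): 1: 0.704545; 2: 0.941958; 3: 0.609375.
By total probability, P(3.3 < X < 12.7) = 0.45·0.704545 + 0.37·0.941958 + 0.18·0.609375 = 0.775258.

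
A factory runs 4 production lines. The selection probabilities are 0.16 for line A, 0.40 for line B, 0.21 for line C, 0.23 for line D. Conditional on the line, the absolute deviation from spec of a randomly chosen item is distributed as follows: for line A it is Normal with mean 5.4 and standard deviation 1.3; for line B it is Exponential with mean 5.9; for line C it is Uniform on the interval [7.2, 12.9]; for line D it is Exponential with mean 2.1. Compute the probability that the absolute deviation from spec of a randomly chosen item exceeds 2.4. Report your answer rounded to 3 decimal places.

0.708

Conditional on each line, P(X > 2.4): A: 0.989492; B: 0.665791; C: 1; D: 0.318907.
By total probability, P(X > 2.4) = 0.16·0.989492 + 0.4·0.665791 + 0.21·1 + 0.23·0.318907 = 0.707984.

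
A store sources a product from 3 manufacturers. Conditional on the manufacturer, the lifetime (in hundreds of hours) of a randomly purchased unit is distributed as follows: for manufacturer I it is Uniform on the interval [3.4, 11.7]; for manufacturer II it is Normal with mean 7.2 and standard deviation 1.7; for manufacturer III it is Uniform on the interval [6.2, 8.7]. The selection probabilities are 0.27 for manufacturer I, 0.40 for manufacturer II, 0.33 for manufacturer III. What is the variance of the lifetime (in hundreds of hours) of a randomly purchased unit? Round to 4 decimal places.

Per component, I: μ=7.55, E[X²]=62.7433; II: μ=7.2, E[X²]=54.73; III: μ=7.45, E[X²]=56.0233.
E[X] = 0.27·7.55 + 0.4·7.2 + 0.33·7.45 = 7.377.
E[X²] = 0.27·62.7433 + 0.4·54.73 + 0.33·56.0233 = 57.3204.
Var(X) = E[X²] − (E[X])² = 57.3204 − 54.4201 = 2.90027.

2.9003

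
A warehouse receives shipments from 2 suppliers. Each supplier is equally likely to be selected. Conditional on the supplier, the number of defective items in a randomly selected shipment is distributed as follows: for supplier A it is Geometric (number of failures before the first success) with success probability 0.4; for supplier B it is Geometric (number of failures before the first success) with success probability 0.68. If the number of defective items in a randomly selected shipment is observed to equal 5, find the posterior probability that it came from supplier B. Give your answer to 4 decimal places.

Likelihoods P(X=5 | ·): A: 0.031104; B: 0.0022817.
Posterior ∝ prior × likelihood. Numerator for B: 0.5·0.0022817 = 0.00114085.
Normalizing constant: 0.5·0.031104 + 0.5·0.0022817 = 0.0166929.
P(B | observation) = 0.00114085 / 0.0166929 = 0.0683437.

0.0683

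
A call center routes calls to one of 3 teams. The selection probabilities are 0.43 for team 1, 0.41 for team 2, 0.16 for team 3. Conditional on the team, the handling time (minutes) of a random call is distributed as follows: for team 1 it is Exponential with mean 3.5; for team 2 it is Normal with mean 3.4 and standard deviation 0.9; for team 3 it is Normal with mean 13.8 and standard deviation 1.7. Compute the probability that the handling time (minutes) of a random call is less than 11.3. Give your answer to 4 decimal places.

0.8343

Conditional on each team, P(X < 11.3): 1: 0.960386; 2: 1; 3: 0.0707013.
By total probability, P(X < 11.3) = 0.43·0.960386 + 0.41·1 + 0.16·0.0707013 = 0.834278.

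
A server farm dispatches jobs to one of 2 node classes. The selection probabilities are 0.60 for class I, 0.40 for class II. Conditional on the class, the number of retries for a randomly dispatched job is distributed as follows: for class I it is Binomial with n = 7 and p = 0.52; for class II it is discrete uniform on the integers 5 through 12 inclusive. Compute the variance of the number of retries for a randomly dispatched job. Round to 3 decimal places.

Per component, I: μ=3.64, E[X²]=14.9968; II: μ=8.5, E[X²]=77.5.
E[X] = 0.6·3.64 + 0.4·8.5 = 5.584.
E[X²] = 0.6·14.9968 + 0.4·77.5 = 39.9981.
Var(X) = E[X²] − (E[X])² = 39.9981 − 31.1811 = 8.81702.

8.817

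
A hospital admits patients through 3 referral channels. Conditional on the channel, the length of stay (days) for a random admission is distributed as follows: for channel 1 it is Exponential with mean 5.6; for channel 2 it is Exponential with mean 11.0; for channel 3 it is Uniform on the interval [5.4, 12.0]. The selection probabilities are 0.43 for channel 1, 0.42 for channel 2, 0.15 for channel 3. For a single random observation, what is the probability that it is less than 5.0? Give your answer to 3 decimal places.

Conditional on each channel, P(X < 5.0): 1: 0.590516; 2: 0.365264; 3: 0.
By total probability, P(X < 5.0) = 0.43·0.590516 + 0.42·0.365264 + 0.15·0 = 0.407333.

0.407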